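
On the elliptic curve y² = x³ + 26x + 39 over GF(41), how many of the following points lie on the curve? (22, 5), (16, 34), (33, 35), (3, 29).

2

(22, 5): 5² ≡ 25, rhs ≡ 25 → on.
(16, 34): 34² ≡ 8, rhs ≡ 0 → off.
(33, 35): 35² ≡ 36, rhs ≡ 16 → off.
(3, 29): 29² ≡ 21, rhs ≡ 21 → on.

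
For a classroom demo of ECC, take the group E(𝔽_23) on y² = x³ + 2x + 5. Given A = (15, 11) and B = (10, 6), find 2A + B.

(21, 4)

First 2A:
Repeated addition: build up to 2A.
2A: tangent at (15, 11): λ = (3·15² + 2)/(2·11) ≡ 10/22. 22⁻¹ ≡ 22 (mod 23), so λ ≡ 10·22 ≡ 13.
  x = λ² - 15 - 15 = 169 - 30 ≡ 1; y = λ·(15 - 1) - 11 ≡ 10. → (1, 10)
2A = (1, 10).
Finally 2A + B:
(1, 10) + (10, 6). λ = (6 - 10)/(10 - 1) ≡ 19/9 mod 23. 9⁻¹ ≡ 18 (mod 23), so λ ≡ 20.
  x = λ² - 1 - 10 = 400 - 11 ≡ 21; y = λ·(1 - 21) - 10 ≡ 4. → (21, 4)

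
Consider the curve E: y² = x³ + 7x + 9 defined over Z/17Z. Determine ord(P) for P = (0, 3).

2P: tangent at (0, 3): λ = (3·0² + 7)/(2·3) ≡ 7/6. 6⁻¹ ≡ 3 (mod 17), so λ ≡ 7·3 ≡ 4.
  x = λ² - 0 - 0 = 16 - 0 ≡ 16; y = λ·(0 - 16) - 3 ≡ 1. → (16, 1)
3P: (16, 1) + (0, 3). λ = (3 - 1)/(0 - 16) ≡ 2/1 mod 17. 1⁻¹ ≡ 1 (mod 17), so λ ≡ 2.
  x = λ² - 16 - 0 = 4 - 16 ≡ 5; y = λ·(16 - 5) - 1 ≡ 4. → (5, 4)
4P: (5, 4) + (0, 3). λ = (3 - 4)/(0 - 5) ≡ 16/12 mod 17. 12⁻¹ ≡ 10 (mod 17) since 12·10 = 120 ≡ 1, so λ ≡ 7.
  x = λ² - 5 - 0 = 49 - 5 ≡ 10; y = λ·(5 - 10) - 4 ≡ 12. → (10, 12)
5P: (10, 12) + (0, 3). λ = (3 - 12)/(0 - 10) ≡ 8/7 mod 17. 7⁻¹ ≡ 5 (mod 17), so λ ≡ 6.
  x = λ² - 10 - 0 = 36 - 10 ≡ 9; y = λ·(10 - 9) - 12 ≡ 11. → (9, 11)
6P: (9, 11) + (0, 3). λ = (3 - 11)/(0 - 9) ≡ 9/8 mod 17. 8⁻¹ ≡ 15 (mod 17), so λ ≡ 16.
  x = λ² - 9 - 0 = 256 - 9 ≡ 9; y = λ·(9 - 9) - 11 ≡ 6. → (9, 6)
7P: (9, 6) + (0, 3). λ = (3 - 6)/(0 - 9) ≡ 14/8 mod 17. 8⁻¹ ≡ 15 (mod 17), so λ ≡ 6.
  x = λ² - 9 - 0 = 36 - 9 ≡ 10; y = λ·(9 - 10) - 6 ≡ 5. → (10, 5)
8P: (10, 5) + (0, 3). λ = (3 - 5)/(0 - 10) ≡ 15/7 mod 17. 7⁻¹ ≡ 5 (mod 17), so λ ≡ 7.
  x = λ² - 10 - 0 = 49 - 10 ≡ 5; y = λ·(10 - 5) - 5 ≡ 13. → (5, 13)
9P: (5, 13) + (0, 3). λ = (3 - 13)/(0 - 5) ≡ 7/12 mod 17. 12⁻¹ ≡ 10 (mod 17), so λ ≡ 2.
  x = λ² - 5 - 0 = 4 - 5 ≡ 16; y = λ·(5 - 16) - 13 ≡ 16. → (16, 16)
10P: (16, 16) + (0, 3). λ = (3 - 16)/(0 - 16) ≡ 4/1 mod 17. 1⁻¹ ≡ 1 (mod 17), so λ ≡ 4.
  x = λ² - 16 - 0 = 16 - 16 ≡ 0; y = λ·(16 - 0) - 16 ≡ 14. → (0, 14)
11P: (0, 14) + (0, 3): same x and y₁ ≡ -y₂, so the sum is O.
11P = O, so the order is 11.

11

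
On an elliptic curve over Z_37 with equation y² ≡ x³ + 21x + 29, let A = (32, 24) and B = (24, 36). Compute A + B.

(11, 0)

(32, 24) + (24, 36). λ = (36 - 24)/(24 - 32) ≡ 12/29 mod 37. 29⁻¹ ≡ 23 (mod 37) since 29·23 = 667 ≡ 1, so λ ≡ 17.
  x = λ² - 32 - 24 = 289 - 56 ≡ 11; y = λ·(32 - 11) - 24 ≡ 0. → (11, 0)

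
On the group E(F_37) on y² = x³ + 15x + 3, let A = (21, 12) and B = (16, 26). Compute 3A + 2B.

(9, 4)

First 3A:
Repeated addition: build up to 3A.
2A: tangent at (21, 12): λ = (3·21² + 15)/(2·12) ≡ 6/24. 24⁻¹ ≡ 17 (mod 37), so λ ≡ 6·17 ≡ 28.
  x = λ² - 21 - 21 = 784 - 42 ≡ 2; y = λ·(21 - 2) - 12 ≡ 2. → (2, 2)
3A: (2, 2) + (21, 12). λ = (12 - 2)/(21 - 2) ≡ 10/19 mod 37. 19⁻¹ ≡ 2 (mod 37), so λ ≡ 20.
  x = λ² - 2 - 21 = 400 - 23 ≡ 7; y = λ·(2 - 7) - 2 ≡ 9. → (7, 9)
3A = (7, 9).
Next 2B:
Repeated addition: build up to 2B.
2B: tangent at (16, 26): λ = (3·16² + 15)/(2·26) ≡ 6/15. 15⁻¹ ≡ 5 (mod 37), so λ ≡ 6·5 ≡ 30.
  x = λ² - 16 - 16 = 900 - 32 ≡ 17; y = λ·(16 - 17) - 26 ≡ 18. → (17, 18)
2B = (17, 18).
Finally 3A + 2B:
(7, 9) + (17, 18). λ = (18 - 9)/(17 - 7) ≡ 9/10 mod 37. 10⁻¹ ≡ 26 (mod 37), so λ ≡ 12.
  x = λ² - 7 - 17 = 144 - 24 ≡ 9; y = λ·(7 - 9) - 9 ≡ 4. → (9, 4)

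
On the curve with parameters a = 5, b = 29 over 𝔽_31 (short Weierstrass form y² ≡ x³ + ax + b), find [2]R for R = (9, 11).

tangent at (9, 11): λ = (3·9² + 5)/(2·11) ≡ 0/22. 22⁻¹ ≡ 24 (mod 31) since 22·24 = 528 ≡ 1, so λ ≡ 0·24 ≡ 0.
  x = λ² - 9 - 9 = 0 - 18 ≡ 13; y = λ·(9 - 13) - 11 ≡ 20. → (13, 20)

(13, 20)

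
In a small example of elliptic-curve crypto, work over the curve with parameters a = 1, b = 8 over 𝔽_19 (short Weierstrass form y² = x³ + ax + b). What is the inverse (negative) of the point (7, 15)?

(7, 4)

-(7, 15) = (7, -15 mod 19) = (7, 4).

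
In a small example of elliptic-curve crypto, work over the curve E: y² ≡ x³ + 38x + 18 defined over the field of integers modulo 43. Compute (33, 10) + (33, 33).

The two points share x = 33 and their y-coordinates satisfy 10 + 33 ≡ 0 (mod 43), so they are inverses. Their sum is ∞.

O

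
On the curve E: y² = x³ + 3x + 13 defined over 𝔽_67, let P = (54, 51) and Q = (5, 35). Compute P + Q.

(54, 51) + (5, 35). λ = (35 - 51)/(5 - 54) ≡ 51/18 mod 67. 18⁻¹ ≡ 41 (mod 67) since 18·41 = 738 ≡ 1, so λ ≡ 14.
  x = λ² - 54 - 5 = 196 - 59 ≡ 3; y = λ·(54 - 3) - 51 ≡ 60. → (3, 60)

(3, 60)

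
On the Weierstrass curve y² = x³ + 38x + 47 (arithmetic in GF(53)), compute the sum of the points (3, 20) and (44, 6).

(0, 10)

(3, 20) + (44, 6). λ = (6 - 20)/(44 - 3) ≡ 39/41 mod 53. 41⁻¹ ≡ 22 (mod 53) since 41·22 = 902 ≡ 1, so λ ≡ 10.
  x = λ² - 3 - 44 = 100 - 47 ≡ 0; y = λ·(3 - 0) - 20 ≡ 10. → (0, 10)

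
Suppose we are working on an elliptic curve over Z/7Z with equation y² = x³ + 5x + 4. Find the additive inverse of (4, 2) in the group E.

-(4, 2) = (4, -2 mod 7) = (4, 5).

(4, 5)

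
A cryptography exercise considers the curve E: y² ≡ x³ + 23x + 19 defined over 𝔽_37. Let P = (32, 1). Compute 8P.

(8, 7)

Double-and-add on 8 = (1000)₂. Start with P = (32, 1) for the leading 1-bit.
double: tangent at (32, 1): λ = (3·32² + 23)/(2·1) ≡ 24/2. 2⁻¹ ≡ 19 (mod 37), so λ ≡ 24·19 ≡ 12.
  x = λ² - 32 - 32 = 144 - 64 ≡ 6; y = λ·(32 - 6) - 1 ≡ 15. → (6, 15)
double: tangent at (6, 15): λ = (3·6² + 23)/(2·15) ≡ 20/30. 30⁻¹ ≡ 21 (mod 37) since 30·21 = 630 ≡ 1, so λ ≡ 20·21 ≡ 13.
  x = λ² - 6 - 6 = 169 - 12 ≡ 9; y = λ·(6 - 9) - 15 ≡ 20. → (9, 20)
double: tangent at (9, 20): λ = (3·9² + 23)/(2·20) ≡ 7/3. 3⁻¹ ≡ 25 (mod 37) since 3·25 = 75 ≡ 1, so λ ≡ 7·25 ≡ 27.
  x = λ² - 9 - 9 = 729 - 18 ≡ 8; y = λ·(9 - 8) - 20 ≡ 7. → (8, 7)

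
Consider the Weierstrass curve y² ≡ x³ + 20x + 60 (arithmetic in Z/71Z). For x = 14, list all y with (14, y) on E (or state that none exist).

x³ + 20x + 60 = 3084 ≡ 31 (mod 71).
31 is a non-residue mod 71; no y exists.

none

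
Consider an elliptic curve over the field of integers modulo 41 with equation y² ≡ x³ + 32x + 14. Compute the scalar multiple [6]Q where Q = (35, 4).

Repeated addition: build up to 6Q.
2Q: tangent at (35, 4): λ = (3·35² + 32)/(2·4) ≡ 17/8. 8⁻¹ ≡ 36 (mod 41) since 8·36 = 288 ≡ 1, so λ ≡ 17·36 ≡ 38.
  x = λ² - 35 - 35 = 1444 - 70 ≡ 21; y = λ·(35 - 21) - 4 ≡ 36. → (21, 36)
3Q: (21, 36) + (35, 4). λ = (4 - 36)/(35 - 21) ≡ 9/14 mod 41. 14⁻¹ ≡ 3 (mod 41), so λ ≡ 27.
  x = λ² - 21 - 35 = 729 - 56 ≡ 17; y = λ·(21 - 17) - 36 ≡ 31. → (17, 31)
4Q: (17, 31) + (35, 4). λ = (4 - 31)/(35 - 17) ≡ 14/18 mod 41. 18⁻¹ ≡ 16 (mod 41), so λ ≡ 19.
  x = λ² - 17 - 35 = 361 - 52 ≡ 22; y = λ·(17 - 22) - 31 ≡ 38. → (22, 38)
5Q: (22, 38) + (35, 4). λ = (4 - 38)/(35 - 22) ≡ 7/13 mod 41. 13⁻¹ ≡ 19 (mod 41), so λ ≡ 10.
  x = λ² - 22 - 35 = 100 - 57 ≡ 2; y = λ·(22 - 2) - 38 ≡ 39. → (2, 39)
6Q: (2, 39) + (35, 4). λ = (4 - 39)/(35 - 2) ≡ 6/33 mod 41. 33⁻¹ ≡ 5 (mod 41), so λ ≡ 30.
  x = λ² - 2 - 35 = 900 - 37 ≡ 2; y = λ·(2 - 2) - 39 ≡ 2. → (2, 2)

(2, 2)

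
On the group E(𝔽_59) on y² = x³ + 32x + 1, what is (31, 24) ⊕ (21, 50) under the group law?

(35, 10)

(31, 24) + (21, 50). λ = (50 - 24)/(21 - 31) ≡ 26/49 mod 59. 49⁻¹ ≡ 53 (mod 59), so λ ≡ 21.
  x = λ² - 31 - 21 = 441 - 52 ≡ 35; y = λ·(31 - 35) - 24 ≡ 10. → (35, 10)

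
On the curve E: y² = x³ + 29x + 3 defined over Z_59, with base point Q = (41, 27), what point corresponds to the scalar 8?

Repeated addition: build up to 8Q.
2Q: tangent at (41, 27): λ = (3·41² + 29)/(2·27) ≡ 57/54. 54⁻¹ ≡ 47 (mod 59), so λ ≡ 57·47 ≡ 24.
  x = λ² - 41 - 41 = 576 - 82 ≡ 22; y = λ·(41 - 22) - 27 ≡ 16. → (22, 16)
3Q: (22, 16) + (41, 27). λ = (27 - 16)/(41 - 22) ≡ 11/19 mod 59. 19⁻¹ ≡ 28 (mod 59), so λ ≡ 13.
  x = λ² - 22 - 41 = 169 - 63 ≡ 47; y = λ·(22 - 47) - 16 ≡ 13. → (47, 13)
4Q: (47, 13) + (41, 27). λ = (27 - 13)/(41 - 47) ≡ 14/53 mod 59. 53⁻¹ ≡ 49 (mod 59), so λ ≡ 37.
  x = λ² - 47 - 41 = 1369 - 88 ≡ 42; y = λ·(47 - 42) - 13 ≡ 54. → (42, 54)
5Q: (42, 54) + (41, 27). λ = (27 - 54)/(41 - 42) ≡ 32/58 mod 59. 58⁻¹ ≡ 58 (mod 59), so λ ≡ 27.
  x = λ² - 42 - 41 = 729 - 83 ≡ 56; y = λ·(42 - 56) - 54 ≡ 40. → (56, 40)
6Q: (56, 40) + (41, 27). λ = (27 - 40)/(41 - 56) ≡ 46/44 mod 59. 44⁻¹ ≡ 55 (mod 59) since 44·55 = 2420 ≡ 1, so λ ≡ 52.
  x = λ² - 56 - 41 = 2704 - 97 ≡ 11; y = λ·(56 - 11) - 40 ≡ 58. → (11, 58)
7Q: (11, 58) + (41, 27). λ = (27 - 58)/(41 - 11) ≡ 28/30 mod 59. 30⁻¹ ≡ 2 (mod 59), so λ ≡ 56.
  x = λ² - 11 - 41 = 3136 - 52 ≡ 16; y = λ·(11 - 16) - 58 ≡ 16. → (16, 16)
8Q: (16, 16) + (41, 27). λ = (27 - 16)/(41 - 16) ≡ 11/25 mod 59. 25⁻¹ ≡ 26 (mod 59), so λ ≡ 50.
  x = λ² - 16 - 41 = 2500 - 57 ≡ 24; y = λ·(16 - 24) - 16 ≡ 56. → (24, 56)

(24, 56)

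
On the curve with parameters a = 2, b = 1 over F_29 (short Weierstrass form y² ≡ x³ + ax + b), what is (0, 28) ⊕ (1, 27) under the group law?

(0, 28) + (1, 27). λ = (27 - 28)/(1 - 0) ≡ 28/1 mod 29. 1⁻¹ ≡ 1 (mod 29), so λ ≡ 28.
  x = λ² - 0 - 1 = 784 - 1 ≡ 0; y = λ·(0 - 0) - 28 ≡ 1. → (0, 1)

(0, 1)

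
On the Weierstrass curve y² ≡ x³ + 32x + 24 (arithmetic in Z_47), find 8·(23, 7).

Write P = (23, 7).
Double-and-add on 8 = (1000)₂. Start with P = (23, 7) for the leading 1-bit.
double: tangent at (23, 7): λ = (3·23² + 32)/(2·7) ≡ 21/14. 14⁻¹ ≡ 37 (mod 47), so λ ≡ 21·37 ≡ 25.
  x = λ² - 23 - 23 = 625 - 46 ≡ 15; y = λ·(23 - 15) - 7 ≡ 5. → (15, 5)
double: tangent at (15, 5): λ = (3·15² + 32)/(2·5) ≡ 2/10. 10⁻¹ ≡ 33 (mod 47) since 10·33 = 330 ≡ 1, so λ ≡ 2·33 ≡ 19.
  x = λ² - 15 - 15 = 361 - 30 ≡ 2; y = λ·(15 - 2) - 5 ≡ 7. → (2, 7)
double: tangent at (2, 7): λ = (3·2² + 32)/(2·7) ≡ 44/14. 14⁻¹ ≡ 37 (mod 47), so λ ≡ 44·37 ≡ 30.
  x = λ² - 2 - 2 = 900 - 4 ≡ 3; y = λ·(2 - 3) - 7 ≡ 10. → (3, 10)

(3, 10)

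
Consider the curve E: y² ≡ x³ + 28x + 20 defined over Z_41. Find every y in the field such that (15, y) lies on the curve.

17, 24

x³ + 28x + 20 = 3815 ≡ 2 (mod 41).
Square roots of 2 mod 41: 17 and 24 (since 17² = 289 ≡ 2).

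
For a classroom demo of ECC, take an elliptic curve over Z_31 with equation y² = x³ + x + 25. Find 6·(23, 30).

Write G = (23, 30).
Repeated addition: build up to 6G.
2G: tangent at (23, 30): λ = (3·23² + 1)/(2·30) ≡ 7/29. 29⁻¹ ≡ 15 (mod 31), so λ ≡ 7·15 ≡ 12.
  x = λ² - 23 - 23 = 144 - 46 ≡ 5; y = λ·(23 - 5) - 30 ≡ 0. → (5, 0)
3G: (5, 0) + (23, 30). λ = (30 - 0)/(23 - 5) ≡ 30/18 mod 31. 18⁻¹ ≡ 19 (mod 31), so λ ≡ 12.
  x = λ² - 5 - 23 = 144 - 28 ≡ 23; y = λ·(5 - 23) - 0 ≡ 1. → (23, 1)
4G: (23, 1) + (23, 30): same x and y₁ ≡ -y₂, so the sum is O.
5G: O + (23, 30) = (23, 30) (identity).
6G: tangent at (23, 30): λ = (3·23² + 1)/(2·30) ≡ 7/29. 29⁻¹ ≡ 15 (mod 31) since 29·15 = 435 ≡ 1, so λ ≡ 7·15 ≡ 12.
  x = λ² - 23 - 23 = 144 - 46 ≡ 5; y = λ·(23 - 5) - 30 ≡ 0. → (5, 0)

(5, 0)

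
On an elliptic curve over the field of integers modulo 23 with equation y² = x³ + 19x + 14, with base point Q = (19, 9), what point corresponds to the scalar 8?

Double-and-add on 8 = (1000)₂. Start with Q = (19, 9) for the leading 1-bit.
double: tangent at (19, 9): λ = (3·19² + 19)/(2·9) ≡ 21/18. 18⁻¹ ≡ 9 (mod 23) since 18·9 = 162 ≡ 1, so λ ≡ 21·9 ≡ 5.
  x = λ² - 19 - 19 = 25 - 38 ≡ 10; y = λ·(19 - 10) - 9 ≡ 13. → (10, 13)
double: tangent at (10, 13): λ = (3·10² + 19)/(2·13) ≡ 20/3. 3⁻¹ ≡ 8 (mod 23), so λ ≡ 20·8 ≡ 22.
  x = λ² - 10 - 10 = 484 - 20 ≡ 4; y = λ·(10 - 4) - 13 ≡ 4. → (4, 4)
double: tangent at (4, 4): λ = (3·4² + 19)/(2·4) ≡ 21/8. 8⁻¹ ≡ 3 (mod 23), so λ ≡ 21·3 ≡ 17.
  x = λ² - 4 - 4 = 289 - 8 ≡ 5; y = λ·(4 - 5) - 4 ≡ 2. → (5, 2)

(5, 2)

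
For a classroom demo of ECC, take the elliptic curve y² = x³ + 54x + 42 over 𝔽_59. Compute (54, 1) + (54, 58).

O

The two points share x = 54 and their y-coordinates satisfy 1 + 58 ≡ 0 (mod 59), so they are inverses. Their sum is 𝒪.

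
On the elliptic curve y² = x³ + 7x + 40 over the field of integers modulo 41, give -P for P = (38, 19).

-(38, 19) = (38, -19 mod 41) = (38, 22).

(38, 22)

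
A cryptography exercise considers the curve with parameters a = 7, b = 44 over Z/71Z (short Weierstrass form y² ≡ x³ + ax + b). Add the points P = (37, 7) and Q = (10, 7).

(24, 64)

(37, 7) + (10, 7). λ = (7 - 7)/(10 - 37) ≡ 0/44 mod 71. 44⁻¹ ≡ 21 (mod 71), so λ ≡ 0.
  x = λ² - 37 - 10 = 0 - 47 ≡ 24; y = λ·(37 - 24) - 7 ≡ 64. → (24, 64)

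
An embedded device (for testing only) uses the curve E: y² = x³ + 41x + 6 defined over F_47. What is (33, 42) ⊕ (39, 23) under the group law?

(33, 42) + (39, 23). λ = (23 - 42)/(39 - 33) ≡ 28/6 mod 47. 6⁻¹ ≡ 8 (mod 47) since 6·8 = 48 ≡ 1, so λ ≡ 36.
  x = λ² - 33 - 39 = 1296 - 72 ≡ 2; y = λ·(33 - 2) - 42 ≡ 40. → (2, 40)

(2, 40)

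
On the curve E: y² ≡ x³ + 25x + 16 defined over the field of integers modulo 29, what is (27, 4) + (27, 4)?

(5, 18)

tangent at (27, 4): λ = (3·27² + 25)/(2·4) ≡ 8/8. 8⁻¹ ≡ 11 (mod 29), so λ ≡ 8·11 ≡ 1.
  x = λ² - 27 - 27 = 1 - 54 ≡ 5; y = λ·(27 - 5) - 4 ≡ 18. → (5, 18)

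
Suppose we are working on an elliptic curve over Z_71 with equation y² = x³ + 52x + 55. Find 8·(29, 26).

(34, 36)

Write G = (29, 26).
Repeated addition: build up to 8G.
2G: tangent at (29, 26): λ = (3·29² + 52)/(2·26) ≡ 19/52. 52⁻¹ ≡ 56 (mod 71) since 52·56 = 2912 ≡ 1, so λ ≡ 19·56 ≡ 70.
  x = λ² - 29 - 29 = 4900 - 58 ≡ 14; y = λ·(29 - 14) - 26 ≡ 30. → (14, 30)
3G: (14, 30) + (29, 26). λ = (26 - 30)/(29 - 14) ≡ 67/15 mod 71. 15⁻¹ ≡ 19 (mod 71), so λ ≡ 66.
  x = λ² - 14 - 29 = 4356 - 43 ≡ 53; y = λ·(14 - 53) - 30 ≡ 23. → (53, 23)
4G: (53, 23) + (29, 26). λ = (26 - 23)/(29 - 53) ≡ 3/47 mod 71. 47⁻¹ ≡ 68 (mod 71) since 47·68 = 3196 ≡ 1, so λ ≡ 62.
  x = λ² - 53 - 29 = 3844 - 82 ≡ 70; y = λ·(53 - 70) - 23 ≡ 59. → (70, 59)
5G: (70, 59) + (29, 26). λ = (26 - 59)/(29 - 70) ≡ 38/30 mod 71. 30⁻¹ ≡ 45 (mod 71) since 30·45 = 1350 ≡ 1, so λ ≡ 6.
  x = λ² - 70 - 29 = 36 - 99 ≡ 8; y = λ·(70 - 8) - 59 ≡ 29. → (8, 29)
6G: (8, 29) + (29, 26). λ = (26 - 29)/(29 - 8) ≡ 68/21 mod 71. 21⁻¹ ≡ 44 (mod 71) since 21·44 = 924 ≡ 1, so λ ≡ 10.
  x = λ² - 8 - 29 = 100 - 37 ≡ 63; y = λ·(8 - 63) - 29 ≡ 60. → (63, 60)
7G: (63, 60) + (29, 26). λ = (26 - 60)/(29 - 63) ≡ 37/37 mod 71. 37⁻¹ ≡ 48 (mod 71) since 37·48 = 1776 ≡ 1, so λ ≡ 1.
  x = λ² - 63 - 29 = 1 - 92 ≡ 51; y = λ·(63 - 51) - 60 ≡ 23. → (51, 23)
8G: (51, 23) + (29, 26). λ = (26 - 23)/(29 - 51) ≡ 3/49 mod 71. 49⁻¹ ≡ 29 (mod 71) since 49·29 = 1421 ≡ 1, so λ ≡ 16.
  x = λ² - 51 - 29 = 256 - 80 ≡ 34; y = λ·(51 - 34) - 23 ≡ 36. → (34, 36)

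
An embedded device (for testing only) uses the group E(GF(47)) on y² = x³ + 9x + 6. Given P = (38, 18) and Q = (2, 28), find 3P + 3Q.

(14, 44)

First 3P:
Repeated addition: build up to 3P.
2P: tangent at (38, 18): λ = (3·38² + 9)/(2·18) ≡ 17/36. 36⁻¹ ≡ 17 (mod 47), so λ ≡ 17·17 ≡ 7.
  x = λ² - 38 - 38 = 49 - 76 ≡ 20; y = λ·(38 - 20) - 18 ≡ 14. → (20, 14)
3P: (20, 14) + (38, 18). λ = (18 - 14)/(38 - 20) ≡ 4/18 mod 47. 18⁻¹ ≡ 34 (mod 47) since 18·34 = 612 ≡ 1, so λ ≡ 42.
  x = λ² - 20 - 38 = 1764 - 58 ≡ 14; y = λ·(20 - 14) - 14 ≡ 3. → (14, 3)
3P = (14, 3).
Next 3Q:
Repeated addition: build up to 3Q.
2Q: tangent at (2, 28): λ = (3·2² + 9)/(2·28) ≡ 21/9. 9⁻¹ ≡ 21 (mod 47), so λ ≡ 21·21 ≡ 18.
  x = λ² - 2 - 2 = 324 - 4 ≡ 38; y = λ·(2 - 38) - 28 ≡ 29. → (38, 29)
3Q: (38, 29) + (2, 28). λ = (28 - 29)/(2 - 38) ≡ 46/11 mod 47. 11⁻¹ ≡ 30 (mod 47), so λ ≡ 17.
  x = λ² - 38 - 2 = 289 - 40 ≡ 14; y = λ·(38 - 14) - 29 ≡ 3. → (14, 3)
3Q = (14, 3).
Finally 3P + 3Q:
tangent at (14, 3): λ = (3·14² + 9)/(2·3) ≡ 33/6. 6⁻¹ ≡ 8 (mod 47), so λ ≡ 33·8 ≡ 29.
  x = λ² - 14 - 14 = 841 - 28 ≡ 14; y = λ·(14 - 14) - 3 ≡ 44. → (14, 44)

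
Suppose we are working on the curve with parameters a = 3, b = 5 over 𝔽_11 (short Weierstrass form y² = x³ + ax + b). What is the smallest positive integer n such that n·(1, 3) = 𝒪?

2P: tangent at (1, 3): λ = (3·1² + 3)/(2·3) ≡ 6/6. 6⁻¹ ≡ 2 (mod 11) since 6·2 = 12 ≡ 1, so λ ≡ 6·2 ≡ 1.
  x = λ² - 1 - 1 = 1 - 2 ≡ 10; y = λ·(1 - 10) - 3 ≡ 10. → (10, 10)
3P: (10, 10) + (1, 3). λ = (3 - 10)/(1 - 10) ≡ 4/2 mod 11. 2⁻¹ ≡ 6 (mod 11), so λ ≡ 2.
  x = λ² - 10 - 1 = 4 - 11 ≡ 4; y = λ·(10 - 4) - 10 ≡ 2. → (4, 2)
4P: (4, 2) + (1, 3). λ = (3 - 2)/(1 - 4) ≡ 1/8 mod 11. 8⁻¹ ≡ 7 (mod 11), so λ ≡ 7.
  x = λ² - 4 - 1 = 49 - 5 ≡ 0; y = λ·(4 - 0) - 2 ≡ 4. → (0, 4)
5P: (0, 4) + (1, 3). λ = (3 - 4)/(1 - 0) ≡ 10/1 mod 11. 1⁻¹ ≡ 1 (mod 11), so λ ≡ 10.
  x = λ² - 0 - 1 = 100 - 1 ≡ 0; y = λ·(0 - 0) - 4 ≡ 7. → (0, 7)
6P: (0, 7) + (1, 3). λ = (3 - 7)/(1 - 0) ≡ 7/1 mod 11. 1⁻¹ ≡ 1 (mod 11) since 1·1 = 1 ≡ 1, so λ ≡ 7.
  x = λ² - 0 - 1 = 49 - 1 ≡ 4; y = λ·(0 - 4) - 7 ≡ 9. → (4, 9)
7P: (4, 9) + (1, 3). λ = (3 - 9)/(1 - 4) ≡ 5/8 mod 11. 8⁻¹ ≡ 7 (mod 11), so λ ≡ 2.
  x = λ² - 4 - 1 = 4 - 5 ≡ 10; y = λ·(4 - 10) - 9 ≡ 1. → (10, 1)
8P: (10, 1) + (1, 3). λ = (3 - 1)/(1 - 10) ≡ 2/2 mod 11. 2⁻¹ ≡ 6 (mod 11) since 2·6 = 12 ≡ 1, so λ ≡ 1.
  x = λ² - 10 - 1 = 1 - 11 ≡ 1; y = λ·(10 - 1) - 1 ≡ 8. → (1, 8)
9P: (1, 8) + (1, 3): same x and y₁ ≡ -y₂, so the sum is 𝒪.
9P = 𝒪, so the order is 9.

9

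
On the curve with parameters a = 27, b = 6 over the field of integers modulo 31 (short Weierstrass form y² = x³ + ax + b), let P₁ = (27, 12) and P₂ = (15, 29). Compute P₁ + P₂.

(27, 12) + (15, 29). λ = (29 - 12)/(15 - 27) ≡ 17/19 mod 31. 19⁻¹ ≡ 18 (mod 31), so λ ≡ 27.
  x = λ² - 27 - 15 = 729 - 42 ≡ 5; y = λ·(27 - 5) - 12 ≡ 24. → (5, 24)

(5, 24)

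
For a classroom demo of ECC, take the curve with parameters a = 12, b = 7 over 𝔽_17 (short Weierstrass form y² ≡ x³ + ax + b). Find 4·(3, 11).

(12, 3)

Write G = (3, 11).
Double-and-add on 4 = (100)₂. Start with G = (3, 11) for the leading 1-bit.
double: tangent at (3, 11): λ = (3·3² + 12)/(2·11) ≡ 5/5. 5⁻¹ ≡ 7 (mod 17), so λ ≡ 5·7 ≡ 1.
  x = λ² - 3 - 3 = 1 - 6 ≡ 12; y = λ·(3 - 12) - 11 ≡ 14. → (12, 14)
double: tangent at (12, 14): λ = (3·12² + 12)/(2·14) ≡ 2/11. 11⁻¹ ≡ 14 (mod 17), so λ ≡ 2·14 ≡ 11.
  x = λ² - 12 - 12 = 121 - 24 ≡ 12; y = λ·(12 - 12) - 14 ≡ 3. → (12, 3)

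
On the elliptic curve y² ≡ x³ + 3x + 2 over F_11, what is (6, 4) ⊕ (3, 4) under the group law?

(2, 7)

(6, 4) + (3, 4). λ = (4 - 4)/(3 - 6) ≡ 0/8 mod 11. 8⁻¹ ≡ 7 (mod 11) since 8·7 = 56 ≡ 1, so λ ≡ 0.
  x = λ² - 6 - 3 = 0 - 9 ≡ 2; y = λ·(6 - 2) - 4 ≡ 7. → (2, 7)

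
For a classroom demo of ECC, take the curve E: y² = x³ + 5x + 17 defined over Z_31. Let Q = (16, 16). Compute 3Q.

Repeated addition: build up to 3Q.
2Q: tangent at (16, 16): λ = (3·16² + 5)/(2·16) ≡ 29/1. 1⁻¹ ≡ 1 (mod 31) since 1·1 = 1 ≡ 1, so λ ≡ 29·1 ≡ 29.
  x = λ² - 16 - 16 = 841 - 32 ≡ 3; y = λ·(16 - 3) - 16 ≡ 20. → (3, 20)
3Q: (3, 20) + (16, 16). λ = (16 - 20)/(16 - 3) ≡ 27/13 mod 31. 13⁻¹ ≡ 12 (mod 31), so λ ≡ 14.
  x = λ² - 3 - 16 = 196 - 19 ≡ 22; y = λ·(3 - 22) - 20 ≡ 24. → (22, 24)

(22, 24)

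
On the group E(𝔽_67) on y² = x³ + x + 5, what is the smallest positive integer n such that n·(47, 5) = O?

4

2P: tangent at (47, 5): λ = (3·47² + 1)/(2·5) ≡ 62/10. 10⁻¹ ≡ 47 (mod 67), so λ ≡ 62·47 ≡ 33.
  x = λ² - 47 - 47 = 1089 - 94 ≡ 57; y = λ·(47 - 57) - 5 ≡ 0. → (57, 0)
3P: (57, 0) + (47, 5). λ = (5 - 0)/(47 - 57) ≡ 5/57 mod 67. 57⁻¹ ≡ 20 (mod 67) since 57·20 = 1140 ≡ 1, so λ ≡ 33.
  x = λ² - 57 - 47 = 1089 - 104 ≡ 47; y = λ·(57 - 47) - 0 ≡ 62. → (47, 62)
4P: (47, 62) + (47, 5): same x and y₁ ≡ -y₂, so the sum is O.
4P = O, so the order is 4.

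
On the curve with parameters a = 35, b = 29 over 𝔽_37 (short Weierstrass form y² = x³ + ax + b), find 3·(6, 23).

Write G = (6, 23).
Repeated addition: build up to 3G.
2G: tangent at (6, 23): λ = (3·6² + 35)/(2·23) ≡ 32/9. 9⁻¹ ≡ 33 (mod 37), so λ ≡ 32·33 ≡ 20.
  x = λ² - 6 - 6 = 400 - 12 ≡ 18; y = λ·(6 - 18) - 23 ≡ 33. → (18, 33)
3G: (18, 33) + (6, 23). λ = (23 - 33)/(6 - 18) ≡ 27/25 mod 37. 25⁻¹ ≡ 3 (mod 37), so λ ≡ 7.
  x = λ² - 18 - 6 = 49 - 24 ≡ 25; y = λ·(18 - 25) - 33 ≡ 29. → (25, 29)

(25, 29)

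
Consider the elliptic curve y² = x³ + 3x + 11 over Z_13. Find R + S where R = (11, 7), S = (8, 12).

(4, 3)

(11, 7) + (8, 12). λ = (12 - 7)/(8 - 11) ≡ 5/10 mod 13. 10⁻¹ ≡ 4 (mod 13), so λ ≡ 7.
  x = λ² - 11 - 8 = 49 - 19 ≡ 4; y = λ·(11 - 4) - 7 ≡ 3. → (4, 3)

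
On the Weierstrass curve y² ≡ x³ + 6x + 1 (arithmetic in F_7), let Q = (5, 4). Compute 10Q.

Repeated addition: build up to 10Q.
2Q: tangent at (5, 4): λ = (3·5² + 6)/(2·4) ≡ 4/1. 1⁻¹ ≡ 1 (mod 7), so λ ≡ 4·1 ≡ 4.
  x = λ² - 5 - 5 = 16 - 10 ≡ 6; y = λ·(5 - 6) - 4 ≡ 6. → (6, 6)
3Q: (6, 6) + (5, 4). λ = (4 - 6)/(5 - 6) ≡ 5/6 mod 7. 6⁻¹ ≡ 6 (mod 7), so λ ≡ 2.
  x = λ² - 6 - 5 = 4 - 11 ≡ 0; y = λ·(6 - 0) - 6 ≡ 6. → (0, 6)
4Q: (0, 6) + (5, 4). λ = (4 - 6)/(5 - 0) ≡ 5/5 mod 7. 5⁻¹ ≡ 3 (mod 7), so λ ≡ 1.
  x = λ² - 0 - 5 = 1 - 5 ≡ 3; y = λ·(0 - 3) - 6 ≡ 5. → (3, 5)
5Q: (3, 5) + (5, 4). λ = (4 - 5)/(5 - 3) ≡ 6/2 mod 7. 2⁻¹ ≡ 4 (mod 7), so λ ≡ 3.
  x = λ² - 3 - 5 = 9 - 8 ≡ 1; y = λ·(3 - 1) - 5 ≡ 1. → (1, 1)
6Q: (1, 1) + (5, 4). λ = (4 - 1)/(5 - 1) ≡ 3/4 mod 7. 4⁻¹ ≡ 2 (mod 7) since 4·2 = 8 ≡ 1, so λ ≡ 6.
  x = λ² - 1 - 5 = 36 - 6 ≡ 2; y = λ·(1 - 2) - 1 ≡ 0. → (2, 0)
7Q: (2, 0) + (5, 4). λ = (4 - 0)/(5 - 2) ≡ 4/3 mod 7. 3⁻¹ ≡ 5 (mod 7), so λ ≡ 6.
  x = λ² - 2 - 5 = 36 - 7 ≡ 1; y = λ·(2 - 1) - 0 ≡ 6. → (1, 6)
8Q: (1, 6) + (5, 4). λ = (4 - 6)/(5 - 1) ≡ 5/4 mod 7. 4⁻¹ ≡ 2 (mod 7), so λ ≡ 3.
  x = λ² - 1 - 5 = 9 - 6 ≡ 3; y = λ·(1 - 3) - 6 ≡ 2. → (3, 2)
9Q: (3, 2) + (5, 4). λ = (4 - 2)/(5 - 3) ≡ 2/2 mod 7. 2⁻¹ ≡ 4 (mod 7), so λ ≡ 1.
  x = λ² - 3 - 5 = 1 - 8 ≡ 0; y = λ·(3 - 0) - 2 ≡ 1. → (0, 1)
10Q: (0, 1) + (5, 4). λ = (4 - 1)/(5 - 0) ≡ 3/5 mod 7. 5⁻¹ ≡ 3 (mod 7), so λ ≡ 2.
  x = λ² - 0 - 5 = 4 - 5 ≡ 6; y = λ·(0 - 6) - 1 ≡ 1. → (6, 1)

(6, 1)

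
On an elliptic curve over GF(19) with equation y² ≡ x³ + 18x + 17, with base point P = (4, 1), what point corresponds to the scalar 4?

Repeated addition: build up to 4P.
2P: tangent at (4, 1): λ = (3·4² + 18)/(2·1) ≡ 9/2. 2⁻¹ ≡ 10 (mod 19) since 2·10 = 20 ≡ 1, so λ ≡ 9·10 ≡ 14.
  x = λ² - 4 - 4 = 196 - 8 ≡ 17; y = λ·(4 - 17) - 1 ≡ 7. → (17, 7)
3P: (17, 7) + (4, 1). λ = (1 - 7)/(4 - 17) ≡ 13/6 mod 19. 6⁻¹ ≡ 16 (mod 19), so λ ≡ 18.
  x = λ² - 17 - 4 = 324 - 21 ≡ 18; y = λ·(17 - 18) - 7 ≡ 13. → (18, 13)
4P: (18, 13) + (4, 1). λ = (1 - 13)/(4 - 18) ≡ 7/5 mod 19. 5⁻¹ ≡ 4 (mod 19), so λ ≡ 9.
  x = λ² - 18 - 4 = 81 - 22 ≡ 2; y = λ·(18 - 2) - 13 ≡ 17. → (2, 17)

(2, 17)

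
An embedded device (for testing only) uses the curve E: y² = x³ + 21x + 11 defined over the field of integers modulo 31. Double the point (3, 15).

(4, 2)

tangent at (3, 15): λ = (3·3² + 21)/(2·15) ≡ 17/30. 30⁻¹ ≡ 30 (mod 31), so λ ≡ 17·30 ≡ 14.
  x = λ² - 3 - 3 = 196 - 6 ≡ 4; y = λ·(3 - 4) - 15 ≡ 2. → (4, 2)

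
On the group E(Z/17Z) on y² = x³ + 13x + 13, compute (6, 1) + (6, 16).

O

The two points share x = 6 and their y-coordinates satisfy 1 + 16 ≡ 0 (mod 17), so they are inverses. Their sum is ∞.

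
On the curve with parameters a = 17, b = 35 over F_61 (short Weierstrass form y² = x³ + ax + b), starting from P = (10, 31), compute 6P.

Double-and-add on 6 = (110)₂. Start with P = (10, 31) for the leading 1-bit.
double: tangent at (10, 31): λ = (3·10² + 17)/(2·31) ≡ 12/1. 1⁻¹ ≡ 1 (mod 61), so λ ≡ 12·1 ≡ 12.
  x = λ² - 10 - 10 = 144 - 20 ≡ 2; y = λ·(10 - 2) - 31 ≡ 4. → (2, 4)
add P: (2, 4) + (10, 31). λ = (31 - 4)/(10 - 2) ≡ 27/8 mod 61. 8⁻¹ ≡ 23 (mod 61), so λ ≡ 11.
  x = λ² - 2 - 10 = 121 - 12 ≡ 48; y = λ·(2 - 48) - 4 ≡ 39. → (48, 39)
double: tangent at (48, 39): λ = (3·48² + 17)/(2·39) ≡ 36/17. 17⁻¹ ≡ 18 (mod 61) since 17·18 = 306 ≡ 1, so λ ≡ 36·18 ≡ 38.
  x = λ² - 48 - 48 = 1444 - 96 ≡ 6; y = λ·(48 - 6) - 39 ≡ 32. → (6, 32)

(6, 32)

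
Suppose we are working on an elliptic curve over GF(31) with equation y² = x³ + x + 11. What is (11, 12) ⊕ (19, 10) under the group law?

(3, 17)

(11, 12) + (19, 10). λ = (10 - 12)/(19 - 11) ≡ 29/8 mod 31. 8⁻¹ ≡ 4 (mod 31), so λ ≡ 23.
  x = λ² - 11 - 19 = 529 - 30 ≡ 3; y = λ·(11 - 3) - 12 ≡ 17. → (3, 17)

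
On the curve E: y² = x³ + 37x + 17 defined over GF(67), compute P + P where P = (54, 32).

tangent at (54, 32): λ = (3·54² + 37)/(2·32) ≡ 8/64. 64⁻¹ ≡ 22 (mod 67) since 64·22 = 1408 ≡ 1, so λ ≡ 8·22 ≡ 42.
  x = λ² - 54 - 54 = 1764 - 108 ≡ 48; y = λ·(54 - 48) - 32 ≡ 19. → (48, 19)

(48, 19)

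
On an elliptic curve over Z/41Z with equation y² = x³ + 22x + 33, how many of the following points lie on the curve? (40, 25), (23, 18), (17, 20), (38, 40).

3

(40, 25): 25² ≡ 10, rhs ≡ 10 → on.
(23, 18): 18² ≡ 37, rhs ≡ 37 → on.
(17, 20): 20² ≡ 31, rhs ≡ 31 → on.
(38, 40): 40² ≡ 1, rhs ≡ 22 → off.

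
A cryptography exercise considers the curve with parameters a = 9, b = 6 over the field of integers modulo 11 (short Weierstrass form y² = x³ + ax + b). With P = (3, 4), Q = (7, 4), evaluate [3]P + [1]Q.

(7, 7)

First 3P:
Repeated addition: build up to 3P.
2P: tangent at (3, 4): λ = (3·3² + 9)/(2·4) ≡ 3/8. 8⁻¹ ≡ 7 (mod 11) since 8·7 = 56 ≡ 1, so λ ≡ 3·7 ≡ 10.
  x = λ² - 3 - 3 = 100 - 6 ≡ 6; y = λ·(3 - 6) - 4 ≡ 10. → (6, 10)
3P: (6, 10) + (3, 4). λ = (4 - 10)/(3 - 6) ≡ 5/8 mod 11. 8⁻¹ ≡ 7 (mod 11) since 8·7 = 56 ≡ 1, so λ ≡ 2.
  x = λ² - 6 - 3 = 4 - 9 ≡ 6; y = λ·(6 - 6) - 10 ≡ 1. → (6, 1)
3P = (6, 1).
Finally 3P + Q:
(6, 1) + (7, 4). λ = (4 - 1)/(7 - 6) ≡ 3/1 mod 11. 1⁻¹ ≡ 1 (mod 11) since 1·1 = 1 ≡ 1, so λ ≡ 3.
  x = λ² - 6 - 7 = 9 - 13 ≡ 7; y = λ·(6 - 7) - 1 ≡ 7. → (7, 7)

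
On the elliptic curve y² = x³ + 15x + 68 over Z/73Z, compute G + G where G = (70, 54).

tangent at (70, 54): λ = (3·70² + 15)/(2·54) ≡ 42/35. 35⁻¹ ≡ 48 (mod 73) since 35·48 = 1680 ≡ 1, so λ ≡ 42·48 ≡ 45.
  x = λ² - 70 - 70 = 2025 - 140 ≡ 60; y = λ·(70 - 60) - 54 ≡ 31. → (60, 31)

(60, 31)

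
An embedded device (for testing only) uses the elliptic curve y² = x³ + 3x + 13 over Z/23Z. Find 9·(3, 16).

Write Q = (3, 16).
Double-and-add on 9 = (1001)₂. Start with Q = (3, 16) for the leading 1-bit.
double: tangent at (3, 16): λ = (3·3² + 3)/(2·16) ≡ 7/9. 9⁻¹ ≡ 18 (mod 23) since 9·18 = 162 ≡ 1, so λ ≡ 7·18 ≡ 11.
  x = λ² - 3 - 3 = 121 - 6 ≡ 0; y = λ·(3 - 0) - 16 ≡ 17. → (0, 17)
double: tangent at (0, 17): λ = (3·0² + 3)/(2·17) ≡ 3/11. 11⁻¹ ≡ 21 (mod 23), so λ ≡ 3·21 ≡ 17.
  x = λ² - 0 - 0 = 289 - 0 ≡ 13; y = λ·(0 - 13) - 17 ≡ 15. → (13, 15)
double: tangent at (13, 15): λ = (3·13² + 3)/(2·15) ≡ 4/7. 7⁻¹ ≡ 10 (mod 23), so λ ≡ 4·10 ≡ 17.
  x = λ² - 13 - 13 = 289 - 26 ≡ 10; y = λ·(13 - 10) - 15 ≡ 13. → (10, 13)
add Q: (10, 13) + (3, 16). λ = (16 - 13)/(3 - 10) ≡ 3/16 mod 23. 16⁻¹ ≡ 13 (mod 23) since 16·13 = 208 ≡ 1, so λ ≡ 16.
  x = λ² - 10 - 3 = 256 - 13 ≡ 13; y = λ·(10 - 13) - 13 ≡ 8. → (13, 8)

(13, 8)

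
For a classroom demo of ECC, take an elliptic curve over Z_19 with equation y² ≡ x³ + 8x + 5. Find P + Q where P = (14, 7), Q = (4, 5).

(14, 7) + (4, 5). λ = (5 - 7)/(4 - 14) ≡ 17/9 mod 19. 9⁻¹ ≡ 17 (mod 19), so λ ≡ 4.
  x = λ² - 14 - 4 = 16 - 18 ≡ 17; y = λ·(14 - 17) - 7 ≡ 0. → (17, 0)

(17, 0)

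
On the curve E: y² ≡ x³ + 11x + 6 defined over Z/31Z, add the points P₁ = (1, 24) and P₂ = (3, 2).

(1, 24) + (3, 2). λ = (2 - 24)/(3 - 1) ≡ 9/2 mod 31. 2⁻¹ ≡ 16 (mod 31) since 2·16 = 32 ≡ 1, so λ ≡ 20.
  x = λ² - 1 - 3 = 400 - 4 ≡ 24; y = λ·(1 - 24) - 24 ≡ 12. → (24, 12)

(24, 12)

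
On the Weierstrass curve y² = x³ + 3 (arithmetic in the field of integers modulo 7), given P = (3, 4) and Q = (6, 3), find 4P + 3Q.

(1, 5)

First 4P:
Repeated addition: build up to 4P.
2P: tangent at (3, 4): λ = (3·3² + 0)/(2·4) ≡ 6/1. 1⁻¹ ≡ 1 (mod 7) since 1·1 = 1 ≡ 1, so λ ≡ 6·1 ≡ 6.
  x = λ² - 3 - 3 = 36 - 6 ≡ 2; y = λ·(3 - 2) - 4 ≡ 2. → (2, 2)
3P: (2, 2) + (3, 4). λ = (4 - 2)/(3 - 2) ≡ 2/1 mod 7. 1⁻¹ ≡ 1 (mod 7), so λ ≡ 2.
  x = λ² - 2 - 3 = 4 - 5 ≡ 6; y = λ·(2 - 6) - 2 ≡ 4. → (6, 4)
4P: (6, 4) + (3, 4). λ = (4 - 4)/(3 - 6) ≡ 0/4 mod 7. 4⁻¹ ≡ 2 (mod 7) since 4·2 = 8 ≡ 1, so λ ≡ 0.
  x = λ² - 6 - 3 = 0 - 9 ≡ 5; y = λ·(6 - 5) - 4 ≡ 3. → (5, 3)
4P = (5, 3).
Next 3Q:
Repeated addition: build up to 3Q.
2Q: tangent at (6, 3): λ = (3·6² + 0)/(2·3) ≡ 3/6. 6⁻¹ ≡ 6 (mod 7), so λ ≡ 3·6 ≡ 4.
  x = λ² - 6 - 6 = 16 - 12 ≡ 4; y = λ·(6 - 4) - 3 ≡ 5. → (4, 5)
3Q: (4, 5) + (6, 3). λ = (3 - 5)/(6 - 4) ≡ 5/2 mod 7. 2⁻¹ ≡ 4 (mod 7), so λ ≡ 6.
  x = λ² - 4 - 6 = 36 - 10 ≡ 5; y = λ·(4 - 5) - 5 ≡ 3. → (5, 3)
3Q = (5, 3).
Finally 4P + 3Q:
tangent at (5, 3): λ = (3·5² + 0)/(2·3) ≡ 5/6. 6⁻¹ ≡ 6 (mod 7), so λ ≡ 5·6 ≡ 2.
  x = λ² - 5 - 5 = 4 - 10 ≡ 1; y = λ·(5 - 1) - 3 ≡ 5. → (1, 5)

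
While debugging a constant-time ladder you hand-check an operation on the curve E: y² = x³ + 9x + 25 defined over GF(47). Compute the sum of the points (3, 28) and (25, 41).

(21, 34)

(3, 28) + (25, 41). λ = (41 - 28)/(25 - 3) ≡ 13/22 mod 47. 22⁻¹ ≡ 15 (mod 47), so λ ≡ 7.
  x = λ² - 3 - 25 = 49 - 28 ≡ 21; y = λ·(3 - 21) - 28 ≡ 34. → (21, 34)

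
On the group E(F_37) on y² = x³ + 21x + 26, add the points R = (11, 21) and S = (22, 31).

(11, 21) + (22, 31). λ = (31 - 21)/(22 - 11) ≡ 10/11 mod 37. 11⁻¹ ≡ 27 (mod 37) since 11·27 = 297 ≡ 1, so λ ≡ 11.
  x = λ² - 11 - 22 = 121 - 33 ≡ 14; y = λ·(11 - 14) - 21 ≡ 20. → (14, 20)

(14, 20)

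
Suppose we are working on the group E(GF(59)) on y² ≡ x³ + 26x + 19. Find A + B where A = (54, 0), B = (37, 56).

(54, 0) + (37, 56). λ = (56 - 0)/(37 - 54) ≡ 56/42 mod 59. 42⁻¹ ≡ 52 (mod 59) since 42·52 = 2184 ≡ 1, so λ ≡ 21.
  x = λ² - 54 - 37 = 441 - 91 ≡ 55; y = λ·(54 - 55) - 0 ≡ 38. → (55, 38)

(55, 38)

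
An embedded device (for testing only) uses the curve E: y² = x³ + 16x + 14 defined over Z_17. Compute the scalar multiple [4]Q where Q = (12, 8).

Double-and-add on 4 = (100)₂. Start with Q = (12, 8) for the leading 1-bit.
double: tangent at (12, 8): λ = (3·12² + 16)/(2·8) ≡ 6/16. 16⁻¹ ≡ 16 (mod 17), so λ ≡ 6·16 ≡ 11.
  x = λ² - 12 - 12 = 121 - 24 ≡ 12; y = λ·(12 - 12) - 8 ≡ 9. → (12, 9)
double: tangent at (12, 9): λ = (3·12² + 16)/(2·9) ≡ 6/1. 1⁻¹ ≡ 1 (mod 17), so λ ≡ 6·1 ≡ 6.
  x = λ² - 12 - 12 = 36 - 24 ≡ 12; y = λ·(12 - 12) - 9 ≡ 8. → (12, 8)

(12, 8)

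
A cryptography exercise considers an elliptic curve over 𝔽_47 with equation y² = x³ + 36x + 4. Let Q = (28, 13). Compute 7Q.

Double-and-add on 7 = (111)₂. Start with Q = (28, 13) for the leading 1-bit.
double: tangent at (28, 13): λ = (3·28² + 36)/(2·13) ≡ 38/26. 26⁻¹ ≡ 38 (mod 47), so λ ≡ 38·38 ≡ 34.
  x = λ² - 28 - 28 = 1156 - 56 ≡ 19; y = λ·(28 - 19) - 13 ≡ 11. → (19, 11)
add Q: (19, 11) + (28, 13). λ = (13 - 11)/(28 - 19) ≡ 2/9 mod 47. 9⁻¹ ≡ 21 (mod 47), so λ ≡ 42.
  x = λ² - 19 - 28 = 1764 - 47 ≡ 25; y = λ·(19 - 25) - 11 ≡ 19. → (25, 19)
double: tangent at (25, 19): λ = (3·25² + 36)/(2·19) ≡ 31/38. 38⁻¹ ≡ 26 (mod 47), so λ ≡ 31·26 ≡ 7.
  x = λ² - 25 - 25 = 49 - 50 ≡ 46; y = λ·(25 - 46) - 19 ≡ 22. → (46, 22)
add Q: (46, 22) + (28, 13). λ = (13 - 22)/(28 - 46) ≡ 38/29 mod 47. 29⁻¹ ≡ 13 (mod 47) since 29·13 = 377 ≡ 1, so λ ≡ 24.
  x = λ² - 46 - 28 = 576 - 74 ≡ 32; y = λ·(46 - 32) - 22 ≡ 32. → (32, 32)

(32, 32)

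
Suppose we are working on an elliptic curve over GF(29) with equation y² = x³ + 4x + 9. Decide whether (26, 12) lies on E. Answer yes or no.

yes

y² = 12² ≡ 28; x³ + 4x + 9 = 17689 ≡ 28 (mod 29). 28 = 28.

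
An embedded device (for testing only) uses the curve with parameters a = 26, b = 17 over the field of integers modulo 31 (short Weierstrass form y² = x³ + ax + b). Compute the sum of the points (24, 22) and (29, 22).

(9, 9)

(24, 22) + (29, 22). λ = (22 - 22)/(29 - 24) ≡ 0/5 mod 31. 5⁻¹ ≡ 25 (mod 31), so λ ≡ 0.
  x = λ² - 24 - 29 = 0 - 53 ≡ 9; y = λ·(24 - 9) - 22 ≡ 9. → (9, 9)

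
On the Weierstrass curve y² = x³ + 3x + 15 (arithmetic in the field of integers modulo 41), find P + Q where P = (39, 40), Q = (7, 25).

(39, 40) + (7, 25). λ = (25 - 40)/(7 - 39) ≡ 26/9 mod 41. 9⁻¹ ≡ 32 (mod 41), so λ ≡ 12.
  x = λ² - 39 - 7 = 144 - 46 ≡ 16; y = λ·(39 - 16) - 40 ≡ 31. → (16, 31)

(16, 31)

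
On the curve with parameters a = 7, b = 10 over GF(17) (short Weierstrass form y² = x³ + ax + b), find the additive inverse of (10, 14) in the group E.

-(10, 14) = (10, -14 mod 17) = (10, 3).

(10, 3)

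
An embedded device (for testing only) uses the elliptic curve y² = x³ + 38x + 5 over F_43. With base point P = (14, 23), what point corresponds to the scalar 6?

Double-and-add on 6 = (110)₂. Start with P = (14, 23) for the leading 1-bit.
double: tangent at (14, 23): λ = (3·14² + 38)/(2·23) ≡ 24/3. 3⁻¹ ≡ 29 (mod 43) since 3·29 = 87 ≡ 1, so λ ≡ 24·29 ≡ 8.
  x = λ² - 14 - 14 = 64 - 28 ≡ 36; y = λ·(14 - 36) - 23 ≡ 16. → (36, 16)
add P: (36, 16) + (14, 23). λ = (23 - 16)/(14 - 36) ≡ 7/21 mod 43. 21⁻¹ ≡ 41 (mod 43) since 21·41 = 861 ≡ 1, so λ ≡ 29.
  x = λ² - 36 - 14 = 841 - 50 ≡ 17; y = λ·(36 - 17) - 16 ≡ 19. → (17, 19)
double: tangent at (17, 19): λ = (3·17² + 38)/(2·19) ≡ 2/38. 38⁻¹ ≡ 17 (mod 43), so λ ≡ 2·17 ≡ 34.
  x = λ² - 17 - 17 = 1156 - 34 ≡ 4; y = λ·(17 - 4) - 19 ≡ 36. → (4, 36)

(4, 36)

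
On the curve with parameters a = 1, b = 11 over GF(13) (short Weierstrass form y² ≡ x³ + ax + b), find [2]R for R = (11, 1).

(4, 12)

tangent at (11, 1): λ = (3·11² + 1)/(2·1) ≡ 0/2. 2⁻¹ ≡ 7 (mod 13), so λ ≡ 0·7 ≡ 0.
  x = λ² - 11 - 11 = 0 - 22 ≡ 4; y = λ·(11 - 4) - 1 ≡ 12. → (4, 12)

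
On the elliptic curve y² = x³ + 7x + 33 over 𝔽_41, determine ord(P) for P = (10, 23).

2P: tangent at (10, 23): λ = (3·10² + 7)/(2·23) ≡ 20/5. 5⁻¹ ≡ 33 (mod 41) since 5·33 = 165 ≡ 1, so λ ≡ 20·33 ≡ 4.
  x = λ² - 10 - 10 = 16 - 20 ≡ 37; y = λ·(10 - 37) - 23 ≡ 33. → (37, 33)
3P: (37, 33) + (10, 23). λ = (23 - 33)/(10 - 37) ≡ 31/14 mod 41. 14⁻¹ ≡ 3 (mod 41) since 14·3 = 42 ≡ 1, so λ ≡ 11.
  x = λ² - 37 - 10 = 121 - 47 ≡ 33; y = λ·(37 - 33) - 33 ≡ 11. → (33, 11)
4P: (33, 11) + (10, 23). λ = (23 - 11)/(10 - 33) ≡ 12/18 mod 41. 18⁻¹ ≡ 16 (mod 41), so λ ≡ 28.
  x = λ² - 33 - 10 = 784 - 43 ≡ 3; y = λ·(33 - 3) - 11 ≡ 9. → (3, 9)
5P: (3, 9) + (10, 23). λ = (23 - 9)/(10 - 3) ≡ 14/7 mod 41. 7⁻¹ ≡ 6 (mod 41) since 7·6 = 42 ≡ 1, so λ ≡ 2.
  x = λ² - 3 - 10 = 4 - 13 ≡ 32; y = λ·(3 - 32) - 9 ≡ 15. → (32, 15)
6P: (32, 15) + (10, 23). λ = (23 - 15)/(10 - 32) ≡ 8/19 mod 41. 19⁻¹ ≡ 13 (mod 41), so λ ≡ 22.
  x = λ² - 32 - 10 = 484 - 42 ≡ 32; y = λ·(32 - 32) - 15 ≡ 26. → (32, 26)
7P: (32, 26) + (10, 23). λ = (23 - 26)/(10 - 32) ≡ 38/19 mod 41. 19⁻¹ ≡ 13 (mod 41), so λ ≡ 2.
  x = λ² - 32 - 10 = 4 - 42 ≡ 3; y = λ·(32 - 3) - 26 ≡ 32. → (3, 32)
8P: (3, 32) + (10, 23). λ = (23 - 32)/(10 - 3) ≡ 32/7 mod 41. 7⁻¹ ≡ 6 (mod 41) since 7·6 = 42 ≡ 1, so λ ≡ 28.
  x = λ² - 3 - 10 = 784 - 13 ≡ 33; y = λ·(3 - 33) - 32 ≡ 30. → (33, 30)
9P: (33, 30) + (10, 23). λ = (23 - 30)/(10 - 33) ≡ 34/18 mod 41. 18⁻¹ ≡ 16 (mod 41), so λ ≡ 11.
  x = λ² - 33 - 10 = 121 - 43 ≡ 37; y = λ·(33 - 37) - 30 ≡ 8. → (37, 8)
10P: (37, 8) + (10, 23). λ = (23 - 8)/(10 - 37) ≡ 15/14 mod 41. 14⁻¹ ≡ 3 (mod 41), so λ ≡ 4.
  x = λ² - 37 - 10 = 16 - 47 ≡ 10; y = λ·(37 - 10) - 8 ≡ 18. → (10, 18)
11P: (10, 18) + (10, 23): same x and y₁ ≡ -y₂, so the sum is O.
11P = O, so the order is 11.

11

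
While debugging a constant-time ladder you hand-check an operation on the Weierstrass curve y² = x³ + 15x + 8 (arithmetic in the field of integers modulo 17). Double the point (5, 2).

tangent at (5, 2): λ = (3·5² + 15)/(2·2) ≡ 5/4. 4⁻¹ ≡ 13 (mod 17), so λ ≡ 5·13 ≡ 14.
  x = λ² - 5 - 5 = 196 - 10 ≡ 16; y = λ·(5 - 16) - 2 ≡ 14. → (16, 14)

(16, 14)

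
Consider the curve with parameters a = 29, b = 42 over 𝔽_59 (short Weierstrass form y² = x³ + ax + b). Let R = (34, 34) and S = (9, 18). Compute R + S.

(25, 52)

(34, 34) + (9, 18). λ = (18 - 34)/(9 - 34) ≡ 43/34 mod 59. 34⁻¹ ≡ 33 (mod 59) since 34·33 = 1122 ≡ 1, so λ ≡ 3.
  x = λ² - 34 - 9 = 9 - 43 ≡ 25; y = λ·(34 - 25) - 34 ≡ 52. → (25, 52)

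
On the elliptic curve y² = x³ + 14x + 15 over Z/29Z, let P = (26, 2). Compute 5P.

Repeated addition: build up to 5P.
2P: tangent at (26, 2): λ = (3·26² + 14)/(2·2) ≡ 12/4. 4⁻¹ ≡ 22 (mod 29), so λ ≡ 12·22 ≡ 3.
  x = λ² - 26 - 26 = 9 - 52 ≡ 15; y = λ·(26 - 15) - 2 ≡ 2. → (15, 2)
3P: (15, 2) + (26, 2). λ = (2 - 2)/(26 - 15) ≡ 0/11 mod 29. 11⁻¹ ≡ 8 (mod 29), so λ ≡ 0.
  x = λ² - 15 - 26 = 0 - 41 ≡ 17; y = λ·(15 - 17) - 2 ≡ 27. → (17, 27)
4P: (17, 27) + (26, 2). λ = (2 - 27)/(26 - 17) ≡ 4/9 mod 29. 9⁻¹ ≡ 13 (mod 29), so λ ≡ 23.
  x = λ² - 17 - 26 = 529 - 43 ≡ 22; y = λ·(17 - 22) - 27 ≡ 3. → (22, 3)
5P: (22, 3) + (26, 2). λ = (2 - 3)/(26 - 22) ≡ 28/4 mod 29. 4⁻¹ ≡ 22 (mod 29) since 4·22 = 88 ≡ 1, so λ ≡ 7.
  x = λ² - 22 - 26 = 49 - 48 ≡ 1; y = λ·(22 - 1) - 3 ≡ 28. → (1, 28)

(1, 28)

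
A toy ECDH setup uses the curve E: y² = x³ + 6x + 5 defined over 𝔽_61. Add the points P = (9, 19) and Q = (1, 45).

(12, 6)

(9, 19) + (1, 45). λ = (45 - 19)/(1 - 9) ≡ 26/53 mod 61. 53⁻¹ ≡ 38 (mod 61), so λ ≡ 12.
  x = λ² - 9 - 1 = 144 - 10 ≡ 12; y = λ·(9 - 12) - 19 ≡ 6. → (12, 6)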